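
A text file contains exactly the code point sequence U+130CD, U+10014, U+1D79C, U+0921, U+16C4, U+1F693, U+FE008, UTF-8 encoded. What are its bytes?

F0 93 83 8D F0 90 80 94 F0 9D 9E 9C E0 A4 A1 E1 9B 84 F0 9F 9A 93 F3 BE 80 88

U+130CD: 4-byte form → F0 93 83 8D.
U+10014: 4-byte form → F0 90 80 94.
U+1D79C: 4-byte form → F0 9D 9E 9C.
U+0921: 3-byte form → E0 A4 A1.
U+16C4: 3-byte form → E1 9B 84.
U+1F693: 4-byte form → F0 9F 9A 93.
U+FE008: 4-byte form → F3 BE 80 88.
Concatenated (26 bytes): F0 93 83 8D F0 90 80 94 F0 9D 9E 9C E0 A4 A1 E1 9B 84 F0 9F 9A 93 F3 BE 80 88.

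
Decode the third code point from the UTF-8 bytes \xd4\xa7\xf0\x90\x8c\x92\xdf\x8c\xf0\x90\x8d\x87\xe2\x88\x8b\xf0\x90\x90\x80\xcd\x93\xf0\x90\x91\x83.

U+07CC

Offset 0: leading byte 0xD4 = 11010100 → 2-byte char #1 = D4 A7.
Offset 2: leading byte 0xF0 = 11110000 → 4-byte char #2 = F0 90 8C 92.
Offset 6: leading byte 0xDF = 11011111 → 2-byte char #3 = DF 8C.
Leading byte 0xDF = 11011111 matches 110xxxxx → 2-byte sequence.
Byte 1: 0xDF = 11011111, payload 11111 (5 bits).
Byte 2: 0x8C = 10001100 (10xxxxxx ✓), payload 001100.
Concatenate: 11111001100 = 0x7CC (11 bits → U+07CC).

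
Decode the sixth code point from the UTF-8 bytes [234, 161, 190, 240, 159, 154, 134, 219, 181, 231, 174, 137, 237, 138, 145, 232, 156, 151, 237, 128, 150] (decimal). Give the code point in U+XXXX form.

Offset 0: leading byte 0xEA = 11101010 → 3-byte char #1 = EA A1 BE.
Offset 3: leading byte 0xF0 = 11110000 → 4-byte char #2 = F0 9F 9A 86.
Offset 7: leading byte 0xDB = 11011011 → 2-byte char #3 = DB B5.
Offset 9: leading byte 0xE7 = 11100111 → 3-byte char #4 = E7 AE 89.
Offset 12: leading byte 0xED = 11101101 → 3-byte char #5 = ED 8A 91.
Offset 15: leading byte 0xE8 = 11101000 → 3-byte char #6 = E8 9C 97.
Leading byte 0xE8 = 11101000 matches 1110xxxx → 3-byte sequence.
Byte 1: 0xE8 = 11101000, payload 1000 (4 bits).
Byte 2: 0x9C = 10011100 (10xxxxxx ✓), payload 011100.
Byte 3: 0x97 = 10010111 (10xxxxxx ✓), payload 010111.
Concatenate: 1000011100010111 = 0x8717 (16 bits → U+8717).

U+8717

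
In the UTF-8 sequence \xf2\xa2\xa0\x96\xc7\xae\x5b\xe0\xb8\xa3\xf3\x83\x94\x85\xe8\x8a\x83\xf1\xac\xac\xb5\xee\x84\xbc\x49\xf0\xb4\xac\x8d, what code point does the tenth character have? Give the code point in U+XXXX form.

Offset 0: leading byte 0xF2 = 11110010 → 4-byte char #1 = F2 A2 A0 96.
Offset 4: leading byte 0xC7 = 11000111 → 2-byte char #2 = C7 AE.
Offset 6: leading byte 0x5B = 01011011 → 1-byte char #3 = 5B.
Offset 7: leading byte 0xE0 = 11100000 → 3-byte char #4 = E0 B8 A3.
Offset 10: leading byte 0xF3 = 11110011 → 4-byte char #5 = F3 83 94 85.
Offset 14: leading byte 0xE8 = 11101000 → 3-byte char #6 = E8 8A 83.
Offset 17: leading byte 0xF1 = 11110001 → 4-byte char #7 = F1 AC AC B5.
Offset 21: leading byte 0xEE = 11101110 → 3-byte char #8 = EE 84 BC.
Offset 24: leading byte 0x49 = 01001001 → 1-byte char #9 = 49.
Offset 25: leading byte 0xF0 = 11110000 → 4-byte char #10 = F0 B4 AC 8D.
Leading byte 0xF0 = 11110000 matches 11110xxx → 4-byte sequence.
Byte 1: 0xF0 = 11110000, payload 000 (3 bits).
Byte 2: 0xB4 = 10110100 (10xxxxxx ✓), payload 110100.
Byte 3: 0xAC = 10101100 (10xxxxxx ✓), payload 101100.
Byte 4: 0x8D = 10001101 (10xxxxxx ✓), payload 001101.
Concatenate: 000110100101100001101 = 0x34B0D (21 bits → U+34B0D).

U+34B0D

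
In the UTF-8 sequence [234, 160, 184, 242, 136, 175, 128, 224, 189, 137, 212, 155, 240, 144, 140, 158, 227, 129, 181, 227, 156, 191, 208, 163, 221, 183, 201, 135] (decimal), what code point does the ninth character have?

U+0777

Offset 0: leading byte 0xEA = 11101010 → 3-byte char #1 = EA A0 B8.
Offset 3: leading byte 0xF2 = 11110010 → 4-byte char #2 = F2 88 AF 80.
Offset 7: leading byte 0xE0 = 11100000 → 3-byte char #3 = E0 BD 89.
Offset 10: leading byte 0xD4 = 11010100 → 2-byte char #4 = D4 9B.
Offset 12: leading byte 0xF0 = 11110000 → 4-byte char #5 = F0 90 8C 9E.
Offset 16: leading byte 0xE3 = 11100011 → 3-byte char #6 = E3 81 B5.
Offset 19: leading byte 0xE3 = 11100011 → 3-byte char #7 = E3 9C BF.
Offset 22: leading byte 0xD0 = 11010000 → 2-byte char #8 = D0 A3.
Offset 24: leading byte 0xDD = 11011101 → 2-byte char #9 = DD B7.
Leading byte 0xDD = 11011101 matches 110xxxxx → 2-byte sequence.
Byte 1: 0xDD = 11011101, payload 11101 (5 bits).
Byte 2: 0xB7 = 10110111 (10xxxxxx ✓), payload 110111.
Concatenate: 11101110111 = 0x777 (11 bits → U+0777).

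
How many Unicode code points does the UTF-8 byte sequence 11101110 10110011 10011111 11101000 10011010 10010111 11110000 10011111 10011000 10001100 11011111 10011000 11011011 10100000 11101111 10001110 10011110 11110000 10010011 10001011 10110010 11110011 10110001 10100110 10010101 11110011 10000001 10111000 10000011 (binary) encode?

9

Byte at offset 0: 0xEE = 11101110 → 3-byte char (#1). Advance 3.
Byte at offset 3: 0xE8 = 11101000 → 3-byte char (#2). Advance 3.
Byte at offset 6: 0xF0 = 11110000 → 4-byte char (#3). Advance 4.
Byte at offset 10: 0xDF = 11011111 → 2-byte char (#4). Advance 2.
Byte at offset 12: 0xDB = 11011011 → 2-byte char (#5). Advance 2.
Byte at offset 14: 0xEF = 11101111 → 3-byte char (#6). Advance 3.
Byte at offset 17: 0xF0 = 11110000 → 4-byte char (#7). Advance 4.
Byte at offset 21: 0xF3 = 11110011 → 4-byte char (#8). Advance 4.
Byte at offset 25: 0xF3 = 11110011 → 4-byte char (#9). Advance 4.
Reached end at offset 29 after 9 code points.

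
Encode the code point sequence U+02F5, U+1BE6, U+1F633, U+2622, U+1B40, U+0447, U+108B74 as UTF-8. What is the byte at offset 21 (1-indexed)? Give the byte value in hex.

1-indexed offset 21 is 0-indexed offset 20.
U+02F5 → 2-byte form CB B5 at offsets 0–1.
U+1BE6 → 3-byte form E1 AF A6 at offsets 2–4.
U+1F633 → 4-byte form F0 9F 98 B3 at offsets 5–8.
U+2622 → 3-byte form E2 98 A2 at offsets 9–11.
U+1B40 → 3-byte form E1 AD 80 at offsets 12–14.
U+0447 → 2-byte form D1 87 at offsets 15–16.
U+108B74 → 4-byte form F4 88 AD B4 at offsets 17–20.
Offset 20 falls in char 7's range; it's byte 4 of F4 88 AD B4 = 0xB4.

0xB4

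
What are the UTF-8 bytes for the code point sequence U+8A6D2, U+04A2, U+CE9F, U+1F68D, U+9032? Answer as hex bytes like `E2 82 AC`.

U+8A6D2: 4-byte form → F2 8A 9B 92.
U+04A2: 2-byte form → D2 A2.
U+CE9F: 3-byte form → EC BA 9F.
U+1F68D: 4-byte form → F0 9F 9A 8D.
U+9032: 3-byte form → E9 80 B2.
Concatenated (16 bytes): F2 8A 9B 92 D2 A2 EC BA 9F F0 9F 9A 8D E9 80 B2.

F2 8A 9B 92 D2 A2 EC BA 9F F0 9F 9A 8D E9 80 B2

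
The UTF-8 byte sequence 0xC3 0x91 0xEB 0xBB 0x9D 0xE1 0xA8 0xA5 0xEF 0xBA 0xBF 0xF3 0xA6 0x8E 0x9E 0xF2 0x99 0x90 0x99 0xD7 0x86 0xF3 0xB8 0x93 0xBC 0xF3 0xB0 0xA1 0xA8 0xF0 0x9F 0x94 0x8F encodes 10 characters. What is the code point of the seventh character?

Offset 0: leading byte 0xC3 = 11000011 → 2-byte char #1 = C3 91.
Offset 2: leading byte 0xEB = 11101011 → 3-byte char #2 = EB BB 9D.
Offset 5: leading byte 0xE1 = 11100001 → 3-byte char #3 = E1 A8 A5.
Offset 8: leading byte 0xEF = 11101111 → 3-byte char #4 = EF BA BF.
Offset 11: leading byte 0xF3 = 11110011 → 4-byte char #5 = F3 A6 8E 9E.
Offset 15: leading byte 0xF2 = 11110010 → 4-byte char #6 = F2 99 90 99.
Offset 19: leading byte 0xD7 = 11010111 → 2-byte char #7 = D7 86.
Leading byte 0xD7 = 11010111 matches 110xxxxx → 2-byte sequence.
Byte 1: 0xD7 = 11010111, payload 10111 (5 bits).
Byte 2: 0x86 = 10000110 (10xxxxxx ✓), payload 000110.
Concatenate: 10111000110 = 0x5C6 (11 bits → U+05C6).

U+05C6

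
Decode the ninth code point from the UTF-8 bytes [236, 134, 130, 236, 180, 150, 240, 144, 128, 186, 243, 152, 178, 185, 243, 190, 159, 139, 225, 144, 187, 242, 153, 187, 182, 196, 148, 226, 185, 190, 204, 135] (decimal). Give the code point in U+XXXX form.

U+2E7E

Offset 0: leading byte 0xEC = 11101100 → 3-byte char #1 = EC 86 82.
Offset 3: leading byte 0xEC = 11101100 → 3-byte char #2 = EC B4 96.
Offset 6: leading byte 0xF0 = 11110000 → 4-byte char #3 = F0 90 80 BA.
Offset 10: leading byte 0xF3 = 11110011 → 4-byte char #4 = F3 98 B2 B9.
Offset 14: leading byte 0xF3 = 11110011 → 4-byte char #5 = F3 BE 9F 8B.
Offset 18: leading byte 0xE1 = 11100001 → 3-byte char #6 = E1 90 BB.
Offset 21: leading byte 0xF2 = 11110010 → 4-byte char #7 = F2 99 BB B6.
Offset 25: leading byte 0xC4 = 11000100 → 2-byte char #8 = C4 94.
Offset 27: leading byte 0xE2 = 11100010 → 3-byte char #9 = E2 B9 BE.
Leading byte 0xE2 = 11100010 matches 1110xxxx → 3-byte sequence.
Byte 1: 0xE2 = 11100010, payload 0010 (4 bits).
Byte 2: 0xB9 = 10111001 (10xxxxxx ✓), payload 111001.
Byte 3: 0xBE = 10111110 (10xxxxxx ✓), payload 111110.
Concatenate: 0010111001111110 = 0x2E7E (16 bits → U+2E7E).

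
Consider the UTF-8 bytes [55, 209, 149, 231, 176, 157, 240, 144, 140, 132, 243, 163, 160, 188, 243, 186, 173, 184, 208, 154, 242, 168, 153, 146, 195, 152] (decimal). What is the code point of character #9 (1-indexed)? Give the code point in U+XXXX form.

U+00D8

Offset 0: leading byte 0x37 = 00110111 → 1-byte char #1 = 37.
Offset 1: leading byte 0xD1 = 11010001 → 2-byte char #2 = D1 95.
Offset 3: leading byte 0xE7 = 11100111 → 3-byte char #3 = E7 B0 9D.
Offset 6: leading byte 0xF0 = 11110000 → 4-byte char #4 = F0 90 8C 84.
Offset 10: leading byte 0xF3 = 11110011 → 4-byte char #5 = F3 A3 A0 BC.
Offset 14: leading byte 0xF3 = 11110011 → 4-byte char #6 = F3 BA AD B8.
Offset 18: leading byte 0xD0 = 11010000 → 2-byte char #7 = D0 9A.
Offset 20: leading byte 0xF2 = 11110010 → 4-byte char #8 = F2 A8 99 92.
Offset 24: leading byte 0xC3 = 11000011 → 2-byte char #9 = C3 98.
Leading byte 0xC3 = 11000011 matches 110xxxxx → 2-byte sequence.
Byte 1: 0xC3 = 11000011, payload 00011 (5 bits).
Byte 2: 0x98 = 10011000 (10xxxxxx ✓), payload 011000.
Concatenate: 00011011000 = 0xD8 (11 bits → U+00D8).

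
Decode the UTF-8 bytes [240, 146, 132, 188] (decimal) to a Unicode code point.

Leading byte 0xF0 = 11110000 matches 11110xxx → 4-byte sequence.
Byte 1: 0xF0 = 11110000, payload 000 (3 bits).
Byte 2: 0x92 = 10010010 (10xxxxxx ✓), payload 010010.
Byte 3: 0x84 = 10000100 (10xxxxxx ✓), payload 000100.
Byte 4: 0xBC = 10111100 (10xxxxxx ✓), payload 111100.
Concatenate: 000010010000100111100 = 0x1213C (21 bits → U+1213C).

U+1213C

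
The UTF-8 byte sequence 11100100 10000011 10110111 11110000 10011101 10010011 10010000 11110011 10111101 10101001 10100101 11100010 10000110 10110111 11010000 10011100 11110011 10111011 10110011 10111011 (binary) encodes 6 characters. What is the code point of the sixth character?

Offset 0: leading byte 0xE4 = 11100100 → 3-byte char #1 = E4 83 B7.
Offset 3: leading byte 0xF0 = 11110000 → 4-byte char #2 = F0 9D 93 90.
Offset 7: leading byte 0xF3 = 11110011 → 4-byte char #3 = F3 BD A9 A5.
Offset 11: leading byte 0xE2 = 11100010 → 3-byte char #4 = E2 86 B7.
Offset 14: leading byte 0xD0 = 11010000 → 2-byte char #5 = D0 9C.
Offset 16: leading byte 0xF3 = 11110011 → 4-byte char #6 = F3 BB B3 BB.
Leading byte 0xF3 = 11110011 matches 11110xxx → 4-byte sequence.
Byte 1: 0xF3 = 11110011, payload 011 (3 bits).
Byte 2: 0xBB = 10111011 (10xxxxxx ✓), payload 111011.
Byte 3: 0xB3 = 10110011 (10xxxxxx ✓), payload 110011.
Byte 4: 0xBB = 10111011 (10xxxxxx ✓), payload 111011.
Concatenate: 011111011110011111011 = 0xFBCFB (21 bits → U+FBCFB).

U+FBCFB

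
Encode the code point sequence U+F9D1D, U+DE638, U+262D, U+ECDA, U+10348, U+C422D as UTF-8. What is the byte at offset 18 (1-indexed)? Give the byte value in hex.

0x88

1-indexed offset 18 is 0-indexed offset 17.
U+F9D1D → 4-byte form F3 B9 B4 9D at offsets 0–3.
U+DE638 → 4-byte form F3 9E 98 B8 at offsets 4–7.
U+262D → 3-byte form E2 98 AD at offsets 8–10.
U+ECDA → 3-byte form EE B3 9A at offsets 11–13.
U+10348 → 4-byte form F0 90 8D 88 at offsets 14–17.
Offset 17 falls in char 5's range; it's byte 4 of F0 90 8D 88 = 0x88.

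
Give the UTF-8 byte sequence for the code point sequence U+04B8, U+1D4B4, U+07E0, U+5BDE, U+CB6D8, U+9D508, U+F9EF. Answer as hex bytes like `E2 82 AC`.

U+04B8: 2-byte form → D2 B8.
U+1D4B4: 4-byte form → F0 9D 92 B4.
U+07E0: 2-byte form → DF A0.
U+5BDE: 3-byte form → E5 AF 9E.
U+CB6D8: 4-byte form → F3 8B 9B 98.
U+9D508: 4-byte form → F2 9D 94 88.
U+F9EF: 3-byte form → EF A7 AF.
Concatenated (22 bytes): D2 B8 F0 9D 92 B4 DF A0 E5 AF 9E F3 8B 9B 98 F2 9D 94 88 EF A7 AF.

D2 B8 F0 9D 92 B4 DF A0 E5 AF 9E F3 8B 9B 98 F2 9D 94 88 EF A7 AF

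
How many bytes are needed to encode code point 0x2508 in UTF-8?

3

U+2508 = 0x2508. UTF-8 uses 1 byte below 0x80, 2 below 0x800, 3 below 0x10000, 4 up to 0x10FFFF. 0x2508 is in U+0800–U+FFFF → 3 bytes.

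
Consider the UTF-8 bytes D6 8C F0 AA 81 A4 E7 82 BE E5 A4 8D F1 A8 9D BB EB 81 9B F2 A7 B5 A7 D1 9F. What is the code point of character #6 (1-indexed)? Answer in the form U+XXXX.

Offset 0: leading byte 0xD6 = 11010110 → 2-byte char #1 = D6 8C.
Offset 2: leading byte 0xF0 = 11110000 → 4-byte char #2 = F0 AA 81 A4.
Offset 6: leading byte 0xE7 = 11100111 → 3-byte char #3 = E7 82 BE.
Offset 9: leading byte 0xE5 = 11100101 → 3-byte char #4 = E5 A4 8D.
Offset 12: leading byte 0xF1 = 11110001 → 4-byte char #5 = F1 A8 9D BB.
Offset 16: leading byte 0xEB = 11101011 → 3-byte char #6 = EB 81 9B.
Leading byte 0xEB = 11101011 matches 1110xxxx → 3-byte sequence.
Byte 1: 0xEB = 11101011, payload 1011 (4 bits).
Byte 2: 0x81 = 10000001 (10xxxxxx ✓), payload 000001.
Byte 3: 0x9B = 10011011 (10xxxxxx ✓), payload 011011.
Concatenate: 1011000001011011 = 0xB05B (16 bits → U+B05B).

U+B05B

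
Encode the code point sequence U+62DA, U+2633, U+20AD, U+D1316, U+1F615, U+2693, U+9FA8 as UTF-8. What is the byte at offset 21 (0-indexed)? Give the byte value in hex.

0xBE

U+62DA → 3-byte form E6 8B 9A at offsets 0–2.
U+2633 → 3-byte form E2 98 B3 at offsets 3–5.
U+20AD → 3-byte form E2 82 AD at offsets 6–8.
U+D1316 → 4-byte form F3 91 8C 96 at offsets 9–12.
U+1F615 → 4-byte form F0 9F 98 95 at offsets 13–16.
U+2693 → 3-byte form E2 9A 93 at offsets 17–19.
U+9FA8 → 3-byte form E9 BE A8 at offsets 20–22.
Offset 21 falls in char 7's range; it's byte 2 of E9 BE A8 = 0xBE.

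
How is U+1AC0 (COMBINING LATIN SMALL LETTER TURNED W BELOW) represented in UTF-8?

E1 AB 80

U+1AC0 = 0x1AC0 = 6848 decimal. In range U+0800–U+FFFF → 3-byte form: 1110xxxx 10xxxxxx 10xxxxxx.
Binary (16 bits): 0001101011000000.
Split 4+6+6: 0001 | 101011 | 000000.
Byte 1: 11100001 = 0xE1.
Byte 2: 10101011 = 0xAB.
Byte 3: 10000000 = 0x80.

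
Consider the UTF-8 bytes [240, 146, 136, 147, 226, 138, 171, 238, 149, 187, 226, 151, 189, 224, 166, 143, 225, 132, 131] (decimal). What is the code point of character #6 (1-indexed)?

Offset 0: leading byte 0xF0 = 11110000 → 4-byte char #1 = F0 92 88 93.
Offset 4: leading byte 0xE2 = 11100010 → 3-byte char #2 = E2 8A AB.
Offset 7: leading byte 0xEE = 11101110 → 3-byte char #3 = EE 95 BB.
Offset 10: leading byte 0xE2 = 11100010 → 3-byte char #4 = E2 97 BD.
Offset 13: leading byte 0xE0 = 11100000 → 3-byte char #5 = E0 A6 8F.
Offset 16: leading byte 0xE1 = 11100001 → 3-byte char #6 = E1 84 83.
Leading byte 0xE1 = 11100001 matches 1110xxxx → 3-byte sequence.
Byte 1: 0xE1 = 11100001, payload 0001 (4 bits).
Byte 2: 0x84 = 10000100 (10xxxxxx ✓), payload 000100.
Byte 3: 0x83 = 10000011 (10xxxxxx ✓), payload 000011.
Concatenate: 0001000100000011 = 0x1103 (16 bits → U+1103).

U+1103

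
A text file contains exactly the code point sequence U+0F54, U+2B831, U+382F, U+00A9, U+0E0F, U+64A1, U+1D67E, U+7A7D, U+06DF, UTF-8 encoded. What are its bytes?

U+0F54: 3-byte form → E0 BD 94.
U+2B831: 4-byte form → F0 AB A0 B1.
U+382F: 3-byte form → E3 A0 AF.
U+00A9: 2-byte form → C2 A9.
U+0E0F: 3-byte form → E0 B8 8F.
U+64A1: 3-byte form → E6 92 A1.
U+1D67E: 4-byte form → F0 9D 99 BE.
U+7A7D: 3-byte form → E7 A9 BD.
U+06DF: 2-byte form → DB 9F.
Concatenated (27 bytes): E0 BD 94 F0 AB A0 B1 E3 A0 AF C2 A9 E0 B8 8F E6 92 A1 F0 9D 99 BE E7 A9 BD DB 9F.

E0 BD 94 F0 AB A0 B1 E3 A0 AF C2 A9 E0 B8 8F E6 92 A1 F0 9D 99 BE E7 A9 BD DB 9F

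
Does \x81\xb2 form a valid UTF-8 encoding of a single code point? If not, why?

Byte 0x81 = 10000001 has the form 10xxxxxx — a continuation byte — but there is no preceding leading byte.

invalid (continuation byte with no leading byte)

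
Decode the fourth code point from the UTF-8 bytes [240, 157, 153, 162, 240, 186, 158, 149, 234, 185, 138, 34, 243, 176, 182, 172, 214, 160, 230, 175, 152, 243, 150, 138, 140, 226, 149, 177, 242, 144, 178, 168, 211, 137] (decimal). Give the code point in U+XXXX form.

Offset 0: leading byte 0xF0 = 11110000 → 4-byte char #1 = F0 9D 99 A2.
Offset 4: leading byte 0xF0 = 11110000 → 4-byte char #2 = F0 BA 9E 95.
Offset 8: leading byte 0xEA = 11101010 → 3-byte char #3 = EA B9 8A.
Offset 11: leading byte 0x22 = 00100010 → 1-byte char #4 = 22.
Leading byte 0x22 = 00100010 matches 0xxxxxxx → 1-byte sequence.
Byte 1: 0x22 = 00100010, payload 0100010 (7 bits).
Concatenate: 0100010 = 0x22 (7 bits → U+0022).

U+0022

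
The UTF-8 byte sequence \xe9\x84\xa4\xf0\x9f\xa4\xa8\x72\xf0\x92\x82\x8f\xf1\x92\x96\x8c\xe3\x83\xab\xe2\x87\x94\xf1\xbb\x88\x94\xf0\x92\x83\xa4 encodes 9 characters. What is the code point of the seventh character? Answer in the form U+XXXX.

Offset 0: leading byte 0xE9 = 11101001 → 3-byte char #1 = E9 84 A4.
Offset 3: leading byte 0xF0 = 11110000 → 4-byte char #2 = F0 9F A4 A8.
Offset 7: leading byte 0x72 = 01110010 → 1-byte char #3 = 72.
Offset 8: leading byte 0xF0 = 11110000 → 4-byte char #4 = F0 92 82 8F.
Offset 12: leading byte 0xF1 = 11110001 → 4-byte char #5 = F1 92 96 8C.
Offset 16: leading byte 0xE3 = 11100011 → 3-byte char #6 = E3 83 AB.
Offset 19: leading byte 0xE2 = 11100010 → 3-byte char #7 = E2 87 94.
Leading byte 0xE2 = 11100010 matches 1110xxxx → 3-byte sequence.
Byte 1: 0xE2 = 11100010, payload 0010 (4 bits).
Byte 2: 0x87 = 10000111 (10xxxxxx ✓), payload 000111.
Byte 3: 0x94 = 10010100 (10xxxxxx ✓), payload 010100.
Concatenate: 0010000111010100 = 0x21D4 (16 bits → U+21D4).

U+21D4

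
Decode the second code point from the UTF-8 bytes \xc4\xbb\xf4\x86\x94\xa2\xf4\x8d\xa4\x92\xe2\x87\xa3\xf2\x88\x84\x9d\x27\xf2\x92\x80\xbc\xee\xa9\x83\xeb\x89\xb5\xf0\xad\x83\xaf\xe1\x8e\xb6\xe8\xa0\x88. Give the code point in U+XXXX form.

Offset 0: leading byte 0xC4 = 11000100 → 2-byte char #1 = C4 BB.
Offset 2: leading byte 0xF4 = 11110100 → 4-byte char #2 = F4 86 94 A2.
Leading byte 0xF4 = 11110100 matches 11110xxx → 4-byte sequence.
Byte 1: 0xF4 = 11110100, payload 100 (3 bits).
Byte 2: 0x86 = 10000110 (10xxxxxx ✓), payload 000110.
Byte 3: 0x94 = 10010100 (10xxxxxx ✓), payload 010100.
Byte 4: 0xA2 = 10100010 (10xxxxxx ✓), payload 100010.
Concatenate: 100000110010100100010 = 0x106522 (21 bits → U+106522).

U+106522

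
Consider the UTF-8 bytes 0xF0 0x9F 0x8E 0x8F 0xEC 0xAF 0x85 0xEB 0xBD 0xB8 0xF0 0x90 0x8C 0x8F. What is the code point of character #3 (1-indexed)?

U+BF78

Offset 0: leading byte 0xF0 = 11110000 → 4-byte char #1 = F0 9F 8E 8F.
Offset 4: leading byte 0xEC = 11101100 → 3-byte char #2 = EC AF 85.
Offset 7: leading byte 0xEB = 11101011 → 3-byte char #3 = EB BD B8.
Leading byte 0xEB = 11101011 matches 1110xxxx → 3-byte sequence.
Byte 1: 0xEB = 11101011, payload 1011 (4 bits).
Byte 2: 0xBD = 10111101 (10xxxxxx ✓), payload 111101.
Byte 3: 0xB8 = 10111000 (10xxxxxx ✓), payload 111000.
Concatenate: 1011111101111000 = 0xBF78 (16 bits → U+BF78).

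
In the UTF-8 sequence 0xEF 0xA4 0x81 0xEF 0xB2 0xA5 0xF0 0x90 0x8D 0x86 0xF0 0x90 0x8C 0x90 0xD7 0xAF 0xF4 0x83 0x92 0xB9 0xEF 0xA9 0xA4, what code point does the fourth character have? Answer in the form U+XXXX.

U+10310

Offset 0: leading byte 0xEF = 11101111 → 3-byte char #1 = EF A4 81.
Offset 3: leading byte 0xEF = 11101111 → 3-byte char #2 = EF B2 A5.
Offset 6: leading byte 0xF0 = 11110000 → 4-byte char #3 = F0 90 8D 86.
Offset 10: leading byte 0xF0 = 11110000 → 4-byte char #4 = F0 90 8C 90.
Leading byte 0xF0 = 11110000 matches 11110xxx → 4-byte sequence.
Byte 1: 0xF0 = 11110000, payload 000 (3 bits).
Byte 2: 0x90 = 10010000 (10xxxxxx ✓), payload 010000.
Byte 3: 0x8C = 10001100 (10xxxxxx ✓), payload 001100.
Byte 4: 0x90 = 10010000 (10xxxxxx ✓), payload 010000.
Concatenate: 000010000001100010000 = 0x10310 (21 bits → U+10310).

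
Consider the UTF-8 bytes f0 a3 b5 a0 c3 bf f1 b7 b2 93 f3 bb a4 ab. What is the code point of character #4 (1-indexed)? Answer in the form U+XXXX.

U+FB92B

Offset 0: leading byte 0xF0 = 11110000 → 4-byte char #1 = F0 A3 B5 A0.
Offset 4: leading byte 0xC3 = 11000011 → 2-byte char #2 = C3 BF.
Offset 6: leading byte 0xF1 = 11110001 → 4-byte char #3 = F1 B7 B2 93.
Offset 10: leading byte 0xF3 = 11110011 → 4-byte char #4 = F3 BB A4 AB.
Leading byte 0xF3 = 11110011 matches 11110xxx → 4-byte sequence.
Byte 1: 0xF3 = 11110011, payload 011 (3 bits).
Byte 2: 0xBB = 10111011 (10xxxxxx ✓), payload 111011.
Byte 3: 0xA4 = 10100100 (10xxxxxx ✓), payload 100100.
Byte 4: 0xAB = 10101011 (10xxxxxx ✓), payload 101011.
Concatenate: 011111011100100101011 = 0xFB92B (21 bits → U+FB92B).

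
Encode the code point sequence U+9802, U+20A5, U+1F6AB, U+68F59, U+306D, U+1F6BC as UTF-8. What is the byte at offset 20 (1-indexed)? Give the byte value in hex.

0x9A

1-indexed offset 20 is 0-indexed offset 19.
U+9802 → 3-byte form E9 A0 82 at offsets 0–2.
U+20A5 → 3-byte form E2 82 A5 at offsets 3–5.
U+1F6AB → 4-byte form F0 9F 9A AB at offsets 6–9.
U+68F59 → 4-byte form F1 A8 BD 99 at offsets 10–13.
U+306D → 3-byte form E3 81 AD at offsets 14–16.
U+1F6BC → 4-byte form F0 9F 9A BC at offsets 17–20.
Offset 19 falls in char 6's range; it's byte 3 of F0 9F 9A BC = 0x9A.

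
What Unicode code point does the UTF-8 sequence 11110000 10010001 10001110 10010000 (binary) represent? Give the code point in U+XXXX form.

U+11390

Leading byte 0xF0 = 11110000 matches 11110xxx → 4-byte sequence.
Byte 1: 0xF0 = 11110000, payload 000 (3 bits).
Byte 2: 0x91 = 10010001 (10xxxxxx ✓), payload 010001.
Byte 3: 0x8E = 10001110 (10xxxxxx ✓), payload 001110.
Byte 4: 0x90 = 10010000 (10xxxxxx ✓), payload 010000.
Concatenate: 000010001001110010000 = 0x11390 (21 bits → U+11390).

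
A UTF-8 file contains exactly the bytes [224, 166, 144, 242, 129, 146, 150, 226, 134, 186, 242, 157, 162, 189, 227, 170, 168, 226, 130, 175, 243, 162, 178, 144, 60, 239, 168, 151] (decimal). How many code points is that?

9

Byte at offset 0: 0xE0 = 11100000 → 3-byte char (#1). Advance 3.
Byte at offset 3: 0xF2 = 11110010 → 4-byte char (#2). Advance 4.
Byte at offset 7: 0xE2 = 11100010 → 3-byte char (#3). Advance 3.
Byte at offset 10: 0xF2 = 11110010 → 4-byte char (#4). Advance 4.
Byte at offset 14: 0xE3 = 11100011 → 3-byte char (#5). Advance 3.
Byte at offset 17: 0xE2 = 11100010 → 3-byte char (#6). Advance 3.
Byte at offset 20: 0xF3 = 11110011 → 4-byte char (#7). Advance 4.
Byte at offset 24: 0x3C = 00111100 → 1-byte char (#8). Advance 1.
Byte at offset 25: 0xEF = 11101111 → 3-byte char (#9). Advance 3.
Reached end at offset 28 after 9 code points.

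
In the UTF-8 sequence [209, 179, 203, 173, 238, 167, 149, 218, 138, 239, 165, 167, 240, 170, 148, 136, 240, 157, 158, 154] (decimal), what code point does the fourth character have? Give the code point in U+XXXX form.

U+068A

Offset 0: leading byte 0xD1 = 11010001 → 2-byte char #1 = D1 B3.
Offset 2: leading byte 0xCB = 11001011 → 2-byte char #2 = CB AD.
Offset 4: leading byte 0xEE = 11101110 → 3-byte char #3 = EE A7 95.
Offset 7: leading byte 0xDA = 11011010 → 2-byte char #4 = DA 8A.
Leading byte 0xDA = 11011010 matches 110xxxxx → 2-byte sequence.
Byte 1: 0xDA = 11011010, payload 11010 (5 bits).
Byte 2: 0x8A = 10001010 (10xxxxxx ✓), payload 001010.
Concatenate: 11010001010 = 0x68A (11 bits → U+068A).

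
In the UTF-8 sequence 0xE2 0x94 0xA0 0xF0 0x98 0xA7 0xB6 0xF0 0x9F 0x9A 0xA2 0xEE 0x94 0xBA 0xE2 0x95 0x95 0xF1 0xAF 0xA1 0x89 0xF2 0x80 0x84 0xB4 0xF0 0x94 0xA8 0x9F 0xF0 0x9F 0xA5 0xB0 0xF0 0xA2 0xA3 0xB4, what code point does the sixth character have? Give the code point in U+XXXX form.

Offset 0: leading byte 0xE2 = 11100010 → 3-byte char #1 = E2 94 A0.
Offset 3: leading byte 0xF0 = 11110000 → 4-byte char #2 = F0 98 A7 B6.
Offset 7: leading byte 0xF0 = 11110000 → 4-byte char #3 = F0 9F 9A A2.
Offset 11: leading byte 0xEE = 11101110 → 3-byte char #4 = EE 94 BA.
Offset 14: leading byte 0xE2 = 11100010 → 3-byte char #5 = E2 95 95.
Offset 17: leading byte 0xF1 = 11110001 → 4-byte char #6 = F1 AF A1 89.
Leading byte 0xF1 = 11110001 matches 11110xxx → 4-byte sequence.
Byte 1: 0xF1 = 11110001, payload 001 (3 bits).
Byte 2: 0xAF = 10101111 (10xxxxxx ✓), payload 101111.
Byte 3: 0xA1 = 10100001 (10xxxxxx ✓), payload 100001.
Byte 4: 0x89 = 10001001 (10xxxxxx ✓), payload 001001.
Concatenate: 001101111100001001001 = 0x6F849 (21 bits → U+6F849).

U+6F849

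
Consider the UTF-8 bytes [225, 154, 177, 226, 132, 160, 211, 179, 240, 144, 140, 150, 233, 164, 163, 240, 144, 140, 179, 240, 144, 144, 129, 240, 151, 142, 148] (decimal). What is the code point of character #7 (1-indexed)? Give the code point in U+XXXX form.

Offset 0: leading byte 0xE1 = 11100001 → 3-byte char #1 = E1 9A B1.
Offset 3: leading byte 0xE2 = 11100010 → 3-byte char #2 = E2 84 A0.
Offset 6: leading byte 0xD3 = 11010011 → 2-byte char #3 = D3 B3.
Offset 8: leading byte 0xF0 = 11110000 → 4-byte char #4 = F0 90 8C 96.
Offset 12: leading byte 0xE9 = 11101001 → 3-byte char #5 = E9 A4 A3.
Offset 15: leading byte 0xF0 = 11110000 → 4-byte char #6 = F0 90 8C B3.
Offset 19: leading byte 0xF0 = 11110000 → 4-byte char #7 = F0 90 90 81.
Leading byte 0xF0 = 11110000 matches 11110xxx → 4-byte sequence.
Byte 1: 0xF0 = 11110000, payload 000 (3 bits).
Byte 2: 0x90 = 10010000 (10xxxxxx ✓), payload 010000.
Byte 3: 0x90 = 10010000 (10xxxxxx ✓), payload 010000.
Byte 4: 0x81 = 10000001 (10xxxxxx ✓), payload 000001.
Concatenate: 000010000010000000001 = 0x10401 (21 bits → U+10401).

U+10401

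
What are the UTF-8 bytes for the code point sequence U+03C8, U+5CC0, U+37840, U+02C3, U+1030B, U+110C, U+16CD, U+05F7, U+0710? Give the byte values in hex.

CF 88 E5 B3 80 F0 B7 A1 80 CB 83 F0 90 8C 8B E1 84 8C E1 9B 8D D7 B7 DC 90

U+03C8: 2-byte form → CF 88.
U+5CC0: 3-byte form → E5 B3 80.
U+37840: 4-byte form → F0 B7 A1 80.
U+02C3: 2-byte form → CB 83.
U+1030B: 4-byte form → F0 90 8C 8B.
U+110C: 3-byte form → E1 84 8C.
U+16CD: 3-byte form → E1 9B 8D.
U+05F7: 2-byte form → D7 B7.
U+0710: 2-byte form → DC 90.
Concatenated (25 bytes): CF 88 E5 B3 80 F0 B7 A1 80 CB 83 F0 90 8C 8B E1 84 8C E1 9B 8D D7 B7 DC 90.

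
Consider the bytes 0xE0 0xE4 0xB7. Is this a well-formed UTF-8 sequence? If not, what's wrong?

Leading byte 0xE0 = 11100000 → 3-byte form.
Byte 2 is 0xE4 = 11100100, which is not 10xxxxxx — expected a continuation byte.

invalid (non-continuation byte where continuation expected)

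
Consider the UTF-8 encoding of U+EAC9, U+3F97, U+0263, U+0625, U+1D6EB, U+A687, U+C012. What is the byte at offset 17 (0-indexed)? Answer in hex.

0xEC

U+EAC9 → 3-byte form EE AB 89 at offsets 0–2.
U+3F97 → 3-byte form E3 BE 97 at offsets 3–5.
U+0263 → 2-byte form C9 A3 at offsets 6–7.
U+0625 → 2-byte form D8 A5 at offsets 8–9.
U+1D6EB → 4-byte form F0 9D 9B AB at offsets 10–13.
U+A687 → 3-byte form EA 9A 87 at offsets 14–16.
U+C012 → 3-byte form EC 80 92 at offsets 17–19.
Offset 17 falls in char 7's range; it's byte 1 of EC 80 92 = 0xEC.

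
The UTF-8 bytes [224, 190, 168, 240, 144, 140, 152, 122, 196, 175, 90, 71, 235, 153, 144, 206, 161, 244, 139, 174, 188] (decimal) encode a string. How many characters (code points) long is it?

9

Byte at offset 0: 0xE0 = 11100000 → 3-byte char (#1). Advance 3.
Byte at offset 3: 0xF0 = 11110000 → 4-byte char (#2). Advance 4.
Byte at offset 7: 0x7A = 01111010 → 1-byte char (#3). Advance 1.
Byte at offset 8: 0xC4 = 11000100 → 2-byte char (#4). Advance 2.
Byte at offset 10: 0x5A = 01011010 → 1-byte char (#5). Advance 1.
Byte at offset 11: 0x47 = 01000111 → 1-byte char (#6). Advance 1.
Byte at offset 12: 0xEB = 11101011 → 3-byte char (#7). Advance 3.
Byte at offset 15: 0xCE = 11001110 → 2-byte char (#8). Advance 2.
Byte at offset 17: 0xF4 = 11110100 → 4-byte char (#9). Advance 4.
Reached end at offset 21 after 9 code points.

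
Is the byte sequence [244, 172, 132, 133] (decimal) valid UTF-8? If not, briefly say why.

Leading byte 0xF4 = 11110100 → 4-byte form.
Payload = 0x12C105, which exceeds U+10FFFF, the maximum Unicode code point. (Leading bytes F5–FF, or F4 followed by ≥ 0x90, are invalid.)

invalid (encodes a value above U+10FFFF)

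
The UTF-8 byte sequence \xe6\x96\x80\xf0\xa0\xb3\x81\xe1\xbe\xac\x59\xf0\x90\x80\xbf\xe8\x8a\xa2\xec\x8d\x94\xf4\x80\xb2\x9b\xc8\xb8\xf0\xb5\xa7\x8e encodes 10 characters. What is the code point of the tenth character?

U+359CE

Offset 0: leading byte 0xE6 = 11100110 → 3-byte char #1 = E6 96 80.
Offset 3: leading byte 0xF0 = 11110000 → 4-byte char #2 = F0 A0 B3 81.
Offset 7: leading byte 0xE1 = 11100001 → 3-byte char #3 = E1 BE AC.
Offset 10: leading byte 0x59 = 01011001 → 1-byte char #4 = 59.
Offset 11: leading byte 0xF0 = 11110000 → 4-byte char #5 = F0 90 80 BF.
Offset 15: leading byte 0xE8 = 11101000 → 3-byte char #6 = E8 8A A2.
Offset 18: leading byte 0xEC = 11101100 → 3-byte char #7 = EC 8D 94.
Offset 21: leading byte 0xF4 = 11110100 → 4-byte char #8 = F4 80 B2 9B.
Offset 25: leading byte 0xC8 = 11001000 → 2-byte char #9 = C8 B8.
Offset 27: leading byte 0xF0 = 11110000 → 4-byte char #10 = F0 B5 A7 8E.
Leading byte 0xF0 = 11110000 matches 11110xxx → 4-byte sequence.
Byte 1: 0xF0 = 11110000, payload 000 (3 bits).
Byte 2: 0xB5 = 10110101 (10xxxxxx ✓), payload 110101.
Byte 3: 0xA7 = 10100111 (10xxxxxx ✓), payload 100111.
Byte 4: 0x8E = 10001110 (10xxxxxx ✓), payload 001110.
Concatenate: 000110101100111001110 = 0x359CE (21 bits → U+359CE).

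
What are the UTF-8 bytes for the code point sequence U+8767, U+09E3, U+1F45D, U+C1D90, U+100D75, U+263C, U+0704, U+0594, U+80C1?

U+8767: 3-byte form → E8 9D A7.
U+09E3: 3-byte form → E0 A7 A3.
U+1F45D: 4-byte form → F0 9F 91 9D.
U+C1D90: 4-byte form → F3 81 B6 90.
U+100D75: 4-byte form → F4 80 B5 B5.
U+263C: 3-byte form → E2 98 BC.
U+0704: 2-byte form → DC 84.
U+0594: 2-byte form → D6 94.
U+80C1: 3-byte form → E8 83 81.
Concatenated (28 bytes): E8 9D A7 E0 A7 A3 F0 9F 91 9D F3 81 B6 90 F4 80 B5 B5 E2 98 BC DC 84 D6 94 E8 83 81.

E8 9D A7 E0 A7 A3 F0 9F 91 9D F3 81 B6 90 F4 80 B5 B5 E2 98 BC DC 84 D6 94 E8 83 81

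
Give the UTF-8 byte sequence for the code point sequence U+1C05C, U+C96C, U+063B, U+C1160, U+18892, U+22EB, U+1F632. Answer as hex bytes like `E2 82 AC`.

F0 9C 81 9C EC A5 AC D8 BB F3 81 85 A0 F0 98 A2 92 E2 8B AB F0 9F 98 B2

U+1C05C: 4-byte form → F0 9C 81 9C.
U+C96C: 3-byte form → EC A5 AC.
U+063B: 2-byte form → D8 BB.
U+C1160: 4-byte form → F3 81 85 A0.
U+18892: 4-byte form → F0 98 A2 92.
U+22EB: 3-byte form → E2 8B AB.
U+1F632: 4-byte form → F0 9F 98 B2.
Concatenated (24 bytes): F0 9C 81 9C EC A5 AC D8 BB F3 81 85 A0 F0 98 A2 92 E2 8B AB F0 9F 98 B2.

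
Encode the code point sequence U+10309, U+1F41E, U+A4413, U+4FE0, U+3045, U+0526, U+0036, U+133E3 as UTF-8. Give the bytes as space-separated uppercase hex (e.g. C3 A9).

U+10309: 4-byte form → F0 90 8C 89.
U+1F41E: 4-byte form → F0 9F 90 9E.
U+A4413: 4-byte form → F2 A4 90 93.
U+4FE0: 3-byte form → E4 BF A0.
U+3045: 3-byte form → E3 81 85.
U+0526: 2-byte form → D4 A6.
U+0036: 1-byte form → 36.
U+133E3: 4-byte form → F0 93 8F A3.
Concatenated (25 bytes): F0 90 8C 89 F0 9F 90 9E F2 A4 90 93 E4 BF A0 E3 81 85 D4 A6 36 F0 93 8F A3.

F0 90 8C 89 F0 9F 90 9E F2 A4 90 93 E4 BF A0 E3 81 85 D4 A6 36 F0 93 8F A3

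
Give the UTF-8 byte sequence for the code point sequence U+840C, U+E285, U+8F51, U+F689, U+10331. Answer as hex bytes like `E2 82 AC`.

U+840C: 3-byte form → E8 90 8C.
U+E285: 3-byte form → EE 8A 85.
U+8F51: 3-byte form → E8 BD 91.
U+F689: 3-byte form → EF 9A 89.
U+10331: 4-byte form → F0 90 8C B1.
Concatenated (16 bytes): E8 90 8C EE 8A 85 E8 BD 91 EF 9A 89 F0 90 8C B1.

E8 90 8C EE 8A 85 E8 BD 91 EF 9A 89 F0 90 8C B1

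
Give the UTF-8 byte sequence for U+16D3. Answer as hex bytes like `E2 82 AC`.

U+16D3 = 0x16D3 = 5843 decimal. In range U+0800–U+FFFF → 3-byte form: 1110xxxx 10xxxxxx 10xxxxxx.
Binary (16 bits): 0001011011010011.
Split 4+6+6: 0001 | 011011 | 010011.
Byte 1: 11100001 = 0xE1.
Byte 2: 10011011 = 0x9B.
Byte 3: 10010011 = 0x93.

E1 9B 93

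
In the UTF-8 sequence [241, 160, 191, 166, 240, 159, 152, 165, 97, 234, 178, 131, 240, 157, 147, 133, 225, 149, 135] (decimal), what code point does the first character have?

U+60FE6

Offset 0: leading byte 0xF1 = 11110001 → 4-byte char #1 = F1 A0 BF A6.
Leading byte 0xF1 = 11110001 matches 11110xxx → 4-byte sequence.
Byte 1: 0xF1 = 11110001, payload 001 (3 bits).
Byte 2: 0xA0 = 10100000 (10xxxxxx ✓), payload 100000.
Byte 3: 0xBF = 10111111 (10xxxxxx ✓), payload 111111.
Byte 4: 0xA6 = 10100110 (10xxxxxx ✓), payload 100110.
Concatenate: 001100000111111100110 = 0x60FE6 (21 bits → U+60FE6).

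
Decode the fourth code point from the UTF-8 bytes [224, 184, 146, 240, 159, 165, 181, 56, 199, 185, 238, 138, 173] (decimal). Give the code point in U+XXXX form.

Offset 0: leading byte 0xE0 = 11100000 → 3-byte char #1 = E0 B8 92.
Offset 3: leading byte 0xF0 = 11110000 → 4-byte char #2 = F0 9F A5 B5.
Offset 7: leading byte 0x38 = 00111000 → 1-byte char #3 = 38.
Offset 8: leading byte 0xC7 = 11000111 → 2-byte char #4 = C7 B9.
Leading byte 0xC7 = 11000111 matches 110xxxxx → 2-byte sequence.
Byte 1: 0xC7 = 11000111, payload 00111 (5 bits).
Byte 2: 0xB9 = 10111001 (10xxxxxx ✓), payload 111001.
Concatenate: 00111111001 = 0x1F9 (11 bits → U+01F9).

U+01F9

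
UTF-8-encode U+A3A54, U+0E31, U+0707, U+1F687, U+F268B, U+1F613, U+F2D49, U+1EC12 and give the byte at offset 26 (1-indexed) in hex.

1-indexed offset 26 is 0-indexed offset 25.
U+A3A54 → 4-byte form F2 A3 A9 94 at offsets 0–3.
U+0E31 → 3-byte form E0 B8 B1 at offsets 4–6.
U+0707 → 2-byte form DC 87 at offsets 7–8.
U+1F687 → 4-byte form F0 9F 9A 87 at offsets 9–12.
U+F268B → 4-byte form F3 B2 9A 8B at offsets 13–16.
U+1F613 → 4-byte form F0 9F 98 93 at offsets 17–20.
U+F2D49 → 4-byte form F3 B2 B5 89 at offsets 21–24.
U+1EC12 → 4-byte form F0 9E B0 92 at offsets 25–28.
Offset 25 falls in char 8's range; it's byte 1 of F0 9E B0 92 = 0xF0.

0xF0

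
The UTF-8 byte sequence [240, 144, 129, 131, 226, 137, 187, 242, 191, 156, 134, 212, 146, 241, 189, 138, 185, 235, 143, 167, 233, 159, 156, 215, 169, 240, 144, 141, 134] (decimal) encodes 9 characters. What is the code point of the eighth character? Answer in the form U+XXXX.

U+05E9

Offset 0: leading byte 0xF0 = 11110000 → 4-byte char #1 = F0 90 81 83.
Offset 4: leading byte 0xE2 = 11100010 → 3-byte char #2 = E2 89 BB.
Offset 7: leading byte 0xF2 = 11110010 → 4-byte char #3 = F2 BF 9C 86.
Offset 11: leading byte 0xD4 = 11010100 → 2-byte char #4 = D4 92.
Offset 13: leading byte 0xF1 = 11110001 → 4-byte char #5 = F1 BD 8A B9.
Offset 17: leading byte 0xEB = 11101011 → 3-byte char #6 = EB 8F A7.
Offset 20: leading byte 0xE9 = 11101001 → 3-byte char #7 = E9 9F 9C.
Offset 23: leading byte 0xD7 = 11010111 → 2-byte char #8 = D7 A9.
Leading byte 0xD7 = 11010111 matches 110xxxxx → 2-byte sequence.
Byte 1: 0xD7 = 11010111, payload 10111 (5 bits).
Byte 2: 0xA9 = 10101001 (10xxxxxx ✓), payload 101001.
Concatenate: 10111101001 = 0x5E9 (11 bits → U+05E9).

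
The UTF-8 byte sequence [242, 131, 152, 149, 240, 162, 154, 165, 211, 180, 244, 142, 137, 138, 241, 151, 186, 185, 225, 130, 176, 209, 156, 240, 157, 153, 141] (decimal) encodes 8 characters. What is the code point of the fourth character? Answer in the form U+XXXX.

U+10E24A

Offset 0: leading byte 0xF2 = 11110010 → 4-byte char #1 = F2 83 98 95.
Offset 4: leading byte 0xF0 = 11110000 → 4-byte char #2 = F0 A2 9A A5.
Offset 8: leading byte 0xD3 = 11010011 → 2-byte char #3 = D3 B4.
Offset 10: leading byte 0xF4 = 11110100 → 4-byte char #4 = F4 8E 89 8A.
Leading byte 0xF4 = 11110100 matches 11110xxx → 4-byte sequence.
Byte 1: 0xF4 = 11110100, payload 100 (3 bits).
Byte 2: 0x8E = 10001110 (10xxxxxx ✓), payload 001110.
Byte 3: 0x89 = 10001001 (10xxxxxx ✓), payload 001001.
Byte 4: 0x8A = 10001010 (10xxxxxx ✓), payload 001010.
Concatenate: 100001110001001001010 = 0x10E24A (21 bits → U+10E24A).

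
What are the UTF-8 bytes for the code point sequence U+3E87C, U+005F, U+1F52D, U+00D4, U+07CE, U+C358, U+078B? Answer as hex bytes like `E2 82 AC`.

U+3E87C: 4-byte form → F0 BE A1 BC.
U+005F: 1-byte form → 5F.
U+1F52D: 4-byte form → F0 9F 94 AD.
U+00D4: 2-byte form → C3 94.
U+07CE: 2-byte form → DF 8E.
U+C358: 3-byte form → EC 8D 98.
U+078B: 2-byte form → DE 8B.
Concatenated (18 bytes): F0 BE A1 BC 5F F0 9F 94 AD C3 94 DF 8E EC 8D 98 DE 8B.

F0 BE A1 BC 5F F0 9F 94 AD C3 94 DF 8E EC 8D 98 DE 8B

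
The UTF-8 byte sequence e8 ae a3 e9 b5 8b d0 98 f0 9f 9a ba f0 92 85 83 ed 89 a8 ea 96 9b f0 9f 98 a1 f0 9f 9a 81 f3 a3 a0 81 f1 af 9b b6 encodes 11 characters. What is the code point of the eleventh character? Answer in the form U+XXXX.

Offset 0: leading byte 0xE8 = 11101000 → 3-byte char #1 = E8 AE A3.
Offset 3: leading byte 0xE9 = 11101001 → 3-byte char #2 = E9 B5 8B.
Offset 6: leading byte 0xD0 = 11010000 → 2-byte char #3 = D0 98.
Offset 8: leading byte 0xF0 = 11110000 → 4-byte char #4 = F0 9F 9A BA.
Offset 12: leading byte 0xF0 = 11110000 → 4-byte char #5 = F0 92 85 83.
Offset 16: leading byte 0xED = 11101101 → 3-byte char #6 = ED 89 A8.
Offset 19: leading byte 0xEA = 11101010 → 3-byte char #7 = EA 96 9B.
Offset 22: leading byte 0xF0 = 11110000 → 4-byte char #8 = F0 9F 98 A1.
Offset 26: leading byte 0xF0 = 11110000 → 4-byte char #9 = F0 9F 9A 81.
Offset 30: leading byte 0xF3 = 11110011 → 4-byte char #10 = F3 A3 A0 81.
Offset 34: leading byte 0xF1 = 11110001 → 4-byte char #11 = F1 AF 9B B6.
Leading byte 0xF1 = 11110001 matches 11110xxx → 4-byte sequence.
Byte 1: 0xF1 = 11110001, payload 001 (3 bits).
Byte 2: 0xAF = 10101111 (10xxxxxx ✓), payload 101111.
Byte 3: 0x9B = 10011011 (10xxxxxx ✓), payload 011011.
Byte 4: 0xB6 = 10110110 (10xxxxxx ✓), payload 110110.
Concatenate: 001101111011011110110 = 0x6F6F6 (21 bits → U+6F6F6).

U+6F6F6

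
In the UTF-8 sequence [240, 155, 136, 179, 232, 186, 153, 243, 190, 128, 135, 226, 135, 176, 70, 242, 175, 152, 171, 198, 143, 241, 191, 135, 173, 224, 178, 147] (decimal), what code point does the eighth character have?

U+7F1ED

Offset 0: leading byte 0xF0 = 11110000 → 4-byte char #1 = F0 9B 88 B3.
Offset 4: leading byte 0xE8 = 11101000 → 3-byte char #2 = E8 BA 99.
Offset 7: leading byte 0xF3 = 11110011 → 4-byte char #3 = F3 BE 80 87.
Offset 11: leading byte 0xE2 = 11100010 → 3-byte char #4 = E2 87 B0.
Offset 14: leading byte 0x46 = 01000110 → 1-byte char #5 = 46.
Offset 15: leading byte 0xF2 = 11110010 → 4-byte char #6 = F2 AF 98 AB.
Offset 19: leading byte 0xC6 = 11000110 → 2-byte char #7 = C6 8F.
Offset 21: leading byte 0xF1 = 11110001 → 4-byte char #8 = F1 BF 87 AD.
Leading byte 0xF1 = 11110001 matches 11110xxx → 4-byte sequence.
Byte 1: 0xF1 = 11110001, payload 001 (3 bits).
Byte 2: 0xBF = 10111111 (10xxxxxx ✓), payload 111111.
Byte 3: 0x87 = 10000111 (10xxxxxx ✓), payload 000111.
Byte 4: 0xAD = 10101101 (10xxxxxx ✓), payload 101101.
Concatenate: 001111111000111101101 = 0x7F1ED (21 bits → U+7F1ED).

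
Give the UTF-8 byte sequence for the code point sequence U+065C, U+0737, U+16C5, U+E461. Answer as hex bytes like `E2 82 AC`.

D9 9C DC B7 E1 9B 85 EE 91 A1

U+065C: 2-byte form → D9 9C.
U+0737: 2-byte form → DC B7.
U+16C5: 3-byte form → E1 9B 85.
U+E461: 3-byte form → EE 91 A1.
Concatenated (10 bytes): D9 9C DC B7 E1 9B 85 EE 91 A1.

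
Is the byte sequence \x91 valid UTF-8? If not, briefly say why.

Byte 0x91 = 10010001 has the form 10xxxxxx — a continuation byte — but there is no preceding leading byte.

invalid (continuation byte with no leading byte)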